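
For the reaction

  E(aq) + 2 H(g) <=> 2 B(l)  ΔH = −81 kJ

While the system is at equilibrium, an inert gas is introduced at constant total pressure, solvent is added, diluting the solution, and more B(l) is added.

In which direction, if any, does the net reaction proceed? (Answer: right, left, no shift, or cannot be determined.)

left

Adding inert gas at constant total pressure expands the volume and lowers every reacting partial pressure. With Δn_gas = 0 − 2 = -2, Q moves away from K toward the side with fewer gas moles, so the system shifts toward the side with more gas moles — to the left.
Dilution lowers every aqueous concentration by the same factor. Δn_aq = 0 − 1 = -1, so the system shifts toward the side with more dissolved moles — to the left.
B is a pure liquid; its activity is 1 regardless of amount, so Q is unaffected — no shift from this change.
Only the nonzero effect(s) matter; the net shift is to the left.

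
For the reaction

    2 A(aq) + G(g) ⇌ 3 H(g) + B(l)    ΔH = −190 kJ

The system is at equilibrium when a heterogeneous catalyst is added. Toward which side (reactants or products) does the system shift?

A catalyst speeds both forward and reverse rates equally; it changes neither Q nor K — no shift from this change.

no shift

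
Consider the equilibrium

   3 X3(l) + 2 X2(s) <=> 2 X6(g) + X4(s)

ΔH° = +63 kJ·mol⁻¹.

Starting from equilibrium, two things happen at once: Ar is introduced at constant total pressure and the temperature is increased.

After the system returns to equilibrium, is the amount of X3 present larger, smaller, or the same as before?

decreases

Adding inert gas at constant total pressure expands the volume and lowers every reacting partial pressure. With Δn_gas = 2 − 0 = +2, Q moves away from K toward the side with fewer gas moles, so the system shifts toward the side with more gas moles — to the right.
The forward reaction is endothermic. Raising T favours the endothermic direction — shift to the right.
The net shift is to the right. X3 is a reactant, so its amount decreases.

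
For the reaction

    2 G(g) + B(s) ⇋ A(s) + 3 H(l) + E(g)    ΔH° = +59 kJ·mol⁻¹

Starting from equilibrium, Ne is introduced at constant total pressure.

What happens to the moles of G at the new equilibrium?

increases

Adding inert gas at constant total pressure expands the volume and lowers every reacting partial pressure. With Δn_gas = 1 − 2 = -1, Q moves away from K toward the side with fewer gas moles, so the system shifts toward the side with more gas moles — to the left.
The net shift is to the left. G is a reactant, so its amount increases.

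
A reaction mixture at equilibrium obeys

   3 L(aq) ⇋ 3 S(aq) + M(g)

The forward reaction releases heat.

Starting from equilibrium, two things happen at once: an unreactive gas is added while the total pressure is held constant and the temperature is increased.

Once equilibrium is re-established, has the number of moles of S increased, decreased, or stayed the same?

Adding inert gas at constant total pressure expands the volume and lowers every reacting partial pressure. With Δn_gas = 1 − 0 = +1, Q moves away from K toward the side with fewer gas moles, so the system shifts toward the side with more gas moles — to the right.
The forward reaction is exothermic. Raising T favours the endothermic direction — shift to the left.
The two effects oppose each other, so the net shift — and hence the change in S — cannot be determined from the given information.

cannot be determined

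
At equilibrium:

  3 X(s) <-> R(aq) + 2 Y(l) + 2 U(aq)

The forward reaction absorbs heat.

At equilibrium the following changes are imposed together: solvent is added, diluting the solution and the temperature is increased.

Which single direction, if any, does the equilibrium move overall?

right

Dilution lowers every aqueous concentration by the same factor. Δn_aq = 3 − 0 = +3, so the system shifts toward the side with more dissolved moles — to the right.
The forward reaction is endothermic. Raising T favours the endothermic direction — shift to the right.
All effects act in the same direction — net shift to the right.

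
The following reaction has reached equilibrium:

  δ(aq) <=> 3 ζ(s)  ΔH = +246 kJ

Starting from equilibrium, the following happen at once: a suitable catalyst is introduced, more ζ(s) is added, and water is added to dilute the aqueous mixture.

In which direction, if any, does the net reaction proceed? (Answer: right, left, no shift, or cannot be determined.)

A catalyst speeds both forward and reverse rates equally; it changes neither Q nor K — no shift from this change.
ζ is a pure solid; its activity is 1 regardless of amount, so Q is unaffected — no shift from this change.
Dilution lowers every aqueous concentration by the same factor. Δn_aq = 0 − 1 = -1, so the system shifts toward the side with more dissolved moles — to the left.
Only the nonzero effect(s) matter; the net shift is to the left.

left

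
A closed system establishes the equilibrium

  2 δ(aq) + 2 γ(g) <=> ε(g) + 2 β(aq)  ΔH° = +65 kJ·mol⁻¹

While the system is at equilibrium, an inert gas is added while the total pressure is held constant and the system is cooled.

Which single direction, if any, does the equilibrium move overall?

Adding inert gas at constant total pressure expands the volume and lowers every reacting partial pressure. With Δn_gas = 1 − 2 = -1, Q moves away from K toward the side with fewer gas moles, so the system shifts toward the side with more gas moles — to the left.
The forward reaction is endothermic. Lowering T favours the exothermic direction — shift to the left.
All effects act in the same direction — net shift to the left.

left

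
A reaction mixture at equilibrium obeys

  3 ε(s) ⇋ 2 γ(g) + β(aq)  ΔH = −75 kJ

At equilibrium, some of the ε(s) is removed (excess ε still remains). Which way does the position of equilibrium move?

ε is a pure solid; its activity is 1 regardless of amount, so Q is unaffected — no shift from this change.

no shift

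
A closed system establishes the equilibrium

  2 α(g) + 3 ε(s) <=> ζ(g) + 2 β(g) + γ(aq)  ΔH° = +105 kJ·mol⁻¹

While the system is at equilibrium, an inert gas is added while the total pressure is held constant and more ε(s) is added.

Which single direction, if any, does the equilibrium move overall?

Adding inert gas at constant total pressure expands the volume and lowers every reacting partial pressure. With Δn_gas = 3 − 2 = +1, Q moves away from K toward the side with fewer gas moles, so the system shifts toward the side with more gas moles — to the right.
ε is a pure solid; its activity is 1 regardless of amount, so Q is unaffected — no shift from this change.
Only the nonzero effect(s) matter; the net shift is to the right.

right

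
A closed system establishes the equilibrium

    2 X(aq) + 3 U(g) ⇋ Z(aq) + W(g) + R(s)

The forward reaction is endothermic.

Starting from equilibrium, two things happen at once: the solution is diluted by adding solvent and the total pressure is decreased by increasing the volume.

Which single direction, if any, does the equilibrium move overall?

left

Dilution lowers every aqueous concentration by the same factor. Δn_aq = 1 − 2 = -1, so the system shifts toward the side with more dissolved moles — to the left.
Gas moles: reactants 3, products 1 (Δn_gas = -2). Expansion shifts the system toward the side with more moles of gas — to the left.
All effects act in the same direction — net shift to the left.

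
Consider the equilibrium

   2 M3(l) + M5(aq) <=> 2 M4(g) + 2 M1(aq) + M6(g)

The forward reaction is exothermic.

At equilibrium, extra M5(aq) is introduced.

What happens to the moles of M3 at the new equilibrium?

decreases

Adding M5 (aq), a reactant, drives the reaction to the right.
The net shift is to the right. M3 is a reactant, so its amount decreases.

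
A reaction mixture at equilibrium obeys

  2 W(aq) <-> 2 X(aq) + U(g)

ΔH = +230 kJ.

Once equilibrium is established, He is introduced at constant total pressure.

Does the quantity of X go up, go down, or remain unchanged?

Adding inert gas at constant total pressure expands the volume and lowers every reacting partial pressure. With Δn_gas = 1 − 0 = +1, Q moves away from K toward the side with fewer gas moles, so the system shifts toward the side with more gas moles — to the right.
The net shift is to the right. X is a product, so its amount increases.

increases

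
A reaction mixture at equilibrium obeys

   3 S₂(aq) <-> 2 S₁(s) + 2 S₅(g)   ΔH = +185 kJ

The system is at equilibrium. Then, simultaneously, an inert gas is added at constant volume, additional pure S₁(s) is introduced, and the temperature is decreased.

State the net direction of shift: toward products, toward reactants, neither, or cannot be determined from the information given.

left

At constant volume, adding an inert gas leaves every reacting species' partial pressure unchanged, so Q is unchanged — no shift from this change.
S₁ is a pure solid; its activity is 1 regardless of amount, so Q is unaffected — no shift from this change.
The forward reaction is endothermic. Lowering T favours the exothermic direction — shift to the left.
Only the nonzero effect(s) matter; the net shift is to the left.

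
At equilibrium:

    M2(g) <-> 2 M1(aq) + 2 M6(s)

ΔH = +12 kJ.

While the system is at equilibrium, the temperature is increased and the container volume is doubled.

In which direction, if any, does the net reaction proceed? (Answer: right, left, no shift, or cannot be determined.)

The forward reaction is endothermic. Raising T favours the endothermic direction — shift to the right.
Gas moles: reactants 1, products 0 (Δn_gas = -1). Expansion shifts the system toward the side with more moles of gas — to the left.
The individual effects push in opposite directions; without quantitative information the net direction cannot be determined.

cannot be determined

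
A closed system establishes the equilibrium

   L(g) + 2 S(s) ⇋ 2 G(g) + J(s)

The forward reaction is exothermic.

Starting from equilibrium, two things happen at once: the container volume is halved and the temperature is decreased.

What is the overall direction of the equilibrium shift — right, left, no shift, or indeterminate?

Gas moles: reactants 1, products 2 (Δn_gas = +1). Compression shifts the system toward the side with fewer moles of gas — to the left.
The forward reaction is exothermic. Lowering T favours the exothermic direction — shift to the right.
The individual effects push in opposite directions; without quantitative information the net direction cannot be determined.

cannot be determined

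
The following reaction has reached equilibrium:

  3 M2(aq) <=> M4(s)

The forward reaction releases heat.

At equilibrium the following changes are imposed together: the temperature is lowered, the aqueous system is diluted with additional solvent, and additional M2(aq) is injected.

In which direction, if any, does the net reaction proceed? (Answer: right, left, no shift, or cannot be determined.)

cannot be determined

The forward reaction is exothermic. Lowering T favours the exothermic direction — shift to the right.
Dilution lowers every aqueous concentration by the same factor. Δn_aq = 0 − 3 = -3, so the system shifts toward the side with more dissolved moles — to the left.
Adding M2 (aq), a reactant, drives the reaction to the right.
The individual effects push in opposite directions; without quantitative information the net direction cannot be determined.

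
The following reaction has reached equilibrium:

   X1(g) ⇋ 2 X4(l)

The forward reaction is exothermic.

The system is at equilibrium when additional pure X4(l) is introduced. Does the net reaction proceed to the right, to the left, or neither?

no shift

X4 is a pure liquid; its activity is 1 regardless of amount, so Q is unaffected — no shift from this change.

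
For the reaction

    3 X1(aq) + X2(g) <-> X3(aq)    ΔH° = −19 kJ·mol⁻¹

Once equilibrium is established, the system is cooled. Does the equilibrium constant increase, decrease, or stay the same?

increases

K depends on temperature via the van 't Hoff relation. The forward reaction is exothermic, so lowering T increases K.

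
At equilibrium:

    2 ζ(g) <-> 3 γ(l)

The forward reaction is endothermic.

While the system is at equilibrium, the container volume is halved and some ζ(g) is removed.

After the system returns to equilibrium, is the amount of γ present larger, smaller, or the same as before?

cannot be determined

Gas moles: reactants 2, products 0 (Δn_gas = -2). Compression shifts the system toward the side with fewer moles of gas — to the right.
Removing ζ (g), a reactant, drives the reaction to the left.
The two effects oppose each other, so the net shift — and hence the change in γ — cannot be determined from the given information.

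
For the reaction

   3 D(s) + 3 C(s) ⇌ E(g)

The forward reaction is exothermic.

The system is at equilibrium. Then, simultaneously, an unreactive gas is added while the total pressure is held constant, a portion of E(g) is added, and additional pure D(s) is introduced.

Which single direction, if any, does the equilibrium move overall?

Adding inert gas at constant total pressure expands the volume and lowers every reacting partial pressure. With Δn_gas = 1 − 0 = +1, Q moves away from K toward the side with fewer gas moles, so the system shifts toward the side with more gas moles — to the right.
Adding E (g), a product, drives the reaction to the left.
D is a pure solid; its activity is 1 regardless of amount, so Q is unaffected — no shift from this change.
The individual effects push in opposite directions; without quantitative information the net direction cannot be determined.

cannot be determined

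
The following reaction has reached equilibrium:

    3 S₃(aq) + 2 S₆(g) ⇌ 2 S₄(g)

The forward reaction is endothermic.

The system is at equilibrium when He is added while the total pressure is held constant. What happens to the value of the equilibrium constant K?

unchanged

The equilibrium constant depends only on temperature. This perturbation changes neither the position of equilibrium nor K.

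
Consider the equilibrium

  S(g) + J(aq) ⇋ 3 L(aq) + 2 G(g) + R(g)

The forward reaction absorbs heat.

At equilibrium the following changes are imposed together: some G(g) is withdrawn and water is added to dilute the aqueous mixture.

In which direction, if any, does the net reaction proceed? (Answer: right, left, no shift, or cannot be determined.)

right

Removing G (g), a product, drives the reaction to the right.
Dilution lowers every aqueous concentration by the same factor. Δn_aq = 3 − 1 = +2, so the system shifts toward the side with more dissolved moles — to the right.
All effects act in the same direction — net shift to the right.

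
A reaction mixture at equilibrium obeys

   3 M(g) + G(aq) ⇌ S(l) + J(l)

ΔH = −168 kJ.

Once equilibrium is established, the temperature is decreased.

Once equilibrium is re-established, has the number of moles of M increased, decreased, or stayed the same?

decreases

The forward reaction is exothermic. Lowering T favours the exothermic direction — shift to the right.
The net shift is to the right. M is a reactant, so its amount decreases.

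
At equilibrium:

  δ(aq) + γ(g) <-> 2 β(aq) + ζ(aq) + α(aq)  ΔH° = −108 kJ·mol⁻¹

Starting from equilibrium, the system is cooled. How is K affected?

K depends on temperature via the van 't Hoff relation. The forward reaction is exothermic, so lowering T increases K.

increases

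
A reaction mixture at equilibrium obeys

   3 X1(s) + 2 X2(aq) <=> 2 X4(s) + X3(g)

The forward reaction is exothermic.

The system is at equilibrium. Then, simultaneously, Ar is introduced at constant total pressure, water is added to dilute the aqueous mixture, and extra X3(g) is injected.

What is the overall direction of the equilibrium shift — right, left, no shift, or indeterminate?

cannot be determined

Adding inert gas at constant total pressure expands the volume and lowers every reacting partial pressure. With Δn_gas = 1 − 0 = +1, Q moves away from K toward the side with fewer gas moles, so the system shifts toward the side with more gas moles — to the right.
Dilution lowers every aqueous concentration by the same factor. Δn_aq = 0 − 2 = -2, so the system shifts toward the side with more dissolved moles — to the left.
Adding X3 (g), a product, drives the reaction to the left.
The individual effects push in opposite directions; without quantitative information the net direction cannot be determined.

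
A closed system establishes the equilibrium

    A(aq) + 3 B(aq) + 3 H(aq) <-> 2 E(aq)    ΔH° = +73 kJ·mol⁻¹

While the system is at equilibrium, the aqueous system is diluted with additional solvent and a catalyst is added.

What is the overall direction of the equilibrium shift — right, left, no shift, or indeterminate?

Dilution lowers every aqueous concentration by the same factor. Δn_aq = 2 − 7 = -5, so the system shifts toward the side with more dissolved moles — to the left.
A catalyst speeds both forward and reverse rates equally; it changes neither Q nor K — no shift from this change.
Only the nonzero effect(s) matter; the net shift is to the left.

left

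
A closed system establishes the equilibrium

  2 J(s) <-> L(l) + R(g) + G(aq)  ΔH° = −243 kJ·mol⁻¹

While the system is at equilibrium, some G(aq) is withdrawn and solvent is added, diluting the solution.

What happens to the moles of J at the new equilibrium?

decreases

Removing G (aq), a product, drives the reaction to the right.
Dilution lowers every aqueous concentration by the same factor. Δn_aq = 1 − 0 = +1, so the system shifts toward the side with more dissolved moles — to the right.
The net shift is to the right. J is a reactant, so its amount decreases.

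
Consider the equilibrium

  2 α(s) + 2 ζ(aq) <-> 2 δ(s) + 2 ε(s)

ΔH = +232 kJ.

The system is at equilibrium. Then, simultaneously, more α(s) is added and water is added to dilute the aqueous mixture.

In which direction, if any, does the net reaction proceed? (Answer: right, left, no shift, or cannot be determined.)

α is a pure solid; its activity is 1 regardless of amount, so Q is unaffected — no shift from this change.
Dilution lowers every aqueous concentration by the same factor. Δn_aq = 0 − 2 = -2, so the system shifts toward the side with more dissolved moles — to the left.
Only the nonzero effect(s) matter; the net shift is to the left.

left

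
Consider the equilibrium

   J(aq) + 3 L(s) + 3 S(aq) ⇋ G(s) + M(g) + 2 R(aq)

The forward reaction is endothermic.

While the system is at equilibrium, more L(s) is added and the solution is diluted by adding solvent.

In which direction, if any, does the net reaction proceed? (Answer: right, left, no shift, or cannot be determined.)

L is a pure solid; its activity is 1 regardless of amount, so Q is unaffected — no shift from this change.
Dilution lowers every aqueous concentration by the same factor. Δn_aq = 2 − 4 = -2, so the system shifts toward the side with more dissolved moles — to the left.
Only the nonzero effect(s) matter; the net shift is to the left.

left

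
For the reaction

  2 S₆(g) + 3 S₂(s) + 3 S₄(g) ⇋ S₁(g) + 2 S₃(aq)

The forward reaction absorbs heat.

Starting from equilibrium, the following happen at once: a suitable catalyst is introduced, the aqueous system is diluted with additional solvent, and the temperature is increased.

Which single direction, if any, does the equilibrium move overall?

A catalyst speeds both forward and reverse rates equally; it changes neither Q nor K — no shift from this change.
Dilution lowers every aqueous concentration by the same factor. Δn_aq = 2 − 0 = +2, so the system shifts toward the side with more dissolved moles — to the right.
The forward reaction is endothermic. Raising T favours the endothermic direction — shift to the right.
Only the nonzero effect(s) matter; the net shift is to the right.

right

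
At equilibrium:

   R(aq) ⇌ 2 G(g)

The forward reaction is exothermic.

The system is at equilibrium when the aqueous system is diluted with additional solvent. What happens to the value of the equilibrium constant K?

The equilibrium constant depends only on temperature. This perturbation may move the position of equilibrium, but since T is unchanged, K itself is unchanged.

unchanged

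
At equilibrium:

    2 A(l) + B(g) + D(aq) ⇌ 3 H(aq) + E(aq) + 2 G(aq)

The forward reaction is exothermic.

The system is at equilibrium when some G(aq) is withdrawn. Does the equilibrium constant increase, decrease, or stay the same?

unchanged

The equilibrium constant depends only on temperature. This perturbation may move the position of equilibrium, but since T is unchanged, K itself is unchanged.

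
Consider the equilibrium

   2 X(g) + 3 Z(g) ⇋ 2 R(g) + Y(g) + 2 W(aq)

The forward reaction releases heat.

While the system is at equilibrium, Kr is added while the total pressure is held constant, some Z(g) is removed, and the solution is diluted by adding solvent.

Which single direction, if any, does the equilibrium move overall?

Adding inert gas at constant total pressure expands the volume and lowers every reacting partial pressure. With Δn_gas = 3 − 5 = -2, Q moves away from K toward the side with fewer gas moles, so the system shifts toward the side with more gas moles — to the left.
Removing Z (g), a reactant, drives the reaction to the left.
Dilution lowers every aqueous concentration by the same factor. Δn_aq = 2 − 0 = +2, so the system shifts toward the side with more dissolved moles — to the right.
The individual effects push in opposite directions; without quantitative information the net direction cannot be determined.

cannot be determined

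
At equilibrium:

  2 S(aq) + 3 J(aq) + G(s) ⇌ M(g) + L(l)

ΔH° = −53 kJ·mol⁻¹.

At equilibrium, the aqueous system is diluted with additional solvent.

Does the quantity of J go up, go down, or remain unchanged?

increases

Dilution lowers every aqueous concentration by the same factor. Δn_aq = 0 − 5 = -5, so the system shifts toward the side with more dissolved moles — to the left.
The net shift is to the left. J is a reactant, so its amount increases.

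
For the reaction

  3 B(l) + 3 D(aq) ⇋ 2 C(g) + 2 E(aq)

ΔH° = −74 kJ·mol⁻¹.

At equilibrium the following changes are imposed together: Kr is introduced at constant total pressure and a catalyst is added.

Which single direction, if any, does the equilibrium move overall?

Adding inert gas at constant total pressure expands the volume and lowers every reacting partial pressure. With Δn_gas = 2 − 0 = +2, Q moves away from K toward the side with fewer gas moles, so the system shifts toward the side with more gas moles — to the right.
A catalyst speeds both forward and reverse rates equally; it changes neither Q nor K — no shift from this change.
Only the nonzero effect(s) matter; the net shift is to the right.

right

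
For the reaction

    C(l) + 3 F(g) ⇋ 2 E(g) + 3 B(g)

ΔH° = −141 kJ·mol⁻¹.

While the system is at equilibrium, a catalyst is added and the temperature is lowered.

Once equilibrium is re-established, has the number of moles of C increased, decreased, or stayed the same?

decreases

A catalyst speeds both forward and reverse rates equally; it changes neither Q nor K — no shift from this change.
The forward reaction is exothermic. Lowering T favours the exothermic direction — shift to the right.
The net shift is to the right. C is a reactant, so its amount decreases.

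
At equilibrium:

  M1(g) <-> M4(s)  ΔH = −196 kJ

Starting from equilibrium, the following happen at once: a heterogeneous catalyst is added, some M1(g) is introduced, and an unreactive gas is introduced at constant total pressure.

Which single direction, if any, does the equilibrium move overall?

A catalyst speeds both forward and reverse rates equally; it changes neither Q nor K — no shift from this change.
Adding M1 (g), a reactant, drives the reaction to the right.
Adding inert gas at constant total pressure expands the volume and lowers every reacting partial pressure. With Δn_gas = 0 − 1 = -1, Q moves away from K toward the side with fewer gas moles, so the system shifts toward the side with more gas moles — to the left.
The individual effects push in opposite directions; without quantitative information the net direction cannot be determined.

cannot be determined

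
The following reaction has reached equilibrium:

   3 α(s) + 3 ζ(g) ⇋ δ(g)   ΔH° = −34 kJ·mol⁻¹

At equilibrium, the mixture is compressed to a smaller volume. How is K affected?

unchanged

The equilibrium constant depends only on temperature. This perturbation may move the position of equilibrium, but since T is unchanged, K itself is unchanged.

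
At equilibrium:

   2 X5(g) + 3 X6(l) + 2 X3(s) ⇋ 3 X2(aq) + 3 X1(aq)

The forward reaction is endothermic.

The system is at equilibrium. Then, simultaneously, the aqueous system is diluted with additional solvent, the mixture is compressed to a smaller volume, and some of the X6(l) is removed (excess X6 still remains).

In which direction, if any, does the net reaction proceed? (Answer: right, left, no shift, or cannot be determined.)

Dilution lowers every aqueous concentration by the same factor. Δn_aq = 6 − 0 = +6, so the system shifts toward the side with more dissolved moles — to the right.
Gas moles: reactants 2, products 0 (Δn_gas = -2). Compression shifts the system toward the side with fewer moles of gas — to the right.
X6 is a pure liquid; its activity is 1 regardless of amount, so Q is unaffected — no shift from this change.
Only the nonzero effect(s) matter; the net shift is to the right.

right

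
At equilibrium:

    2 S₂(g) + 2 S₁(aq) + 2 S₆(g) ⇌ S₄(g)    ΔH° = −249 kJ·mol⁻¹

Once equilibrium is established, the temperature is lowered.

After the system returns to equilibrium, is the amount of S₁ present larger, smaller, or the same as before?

decreases

The forward reaction is exothermic. Lowering T favours the exothermic direction — shift to the right.
The net shift is to the right. S₁ is a reactant, so its amount decreases.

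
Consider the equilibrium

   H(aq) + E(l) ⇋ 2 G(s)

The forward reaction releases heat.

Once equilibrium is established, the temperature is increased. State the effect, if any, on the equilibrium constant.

K depends on temperature via the van 't Hoff relation. The forward reaction is exothermic, so raising T decreases K.

decreases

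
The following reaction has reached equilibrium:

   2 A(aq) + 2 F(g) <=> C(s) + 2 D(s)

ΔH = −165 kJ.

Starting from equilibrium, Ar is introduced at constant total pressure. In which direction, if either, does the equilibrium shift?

left

Adding inert gas at constant total pressure expands the volume and lowers every reacting partial pressure. With Δn_gas = 0 − 2 = -2, Q moves away from K toward the side with fewer gas moles, so the system shifts toward the side with more gas moles — to the left.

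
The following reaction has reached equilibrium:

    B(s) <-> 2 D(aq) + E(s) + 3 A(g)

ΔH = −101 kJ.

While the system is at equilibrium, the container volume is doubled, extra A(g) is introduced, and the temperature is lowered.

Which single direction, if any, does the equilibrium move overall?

Gas moles: reactants 0, products 3 (Δn_gas = +3). Expansion shifts the system toward the side with more moles of gas — to the right.
Adding A (g), a product, drives the reaction to the left.
The forward reaction is exothermic. Lowering T favours the exothermic direction — shift to the right.
The individual effects push in opposite directions; without quantitative information the net direction cannot be determined.

cannot be determined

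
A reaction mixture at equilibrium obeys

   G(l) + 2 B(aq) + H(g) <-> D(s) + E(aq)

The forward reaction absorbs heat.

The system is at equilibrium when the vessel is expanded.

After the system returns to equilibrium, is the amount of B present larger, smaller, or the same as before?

Gas moles: reactants 1, products 0 (Δn_gas = -1). Expansion shifts the system toward the side with more moles of gas — to the left.
The net shift is to the left. B is a reactant, so its amount increases.

increases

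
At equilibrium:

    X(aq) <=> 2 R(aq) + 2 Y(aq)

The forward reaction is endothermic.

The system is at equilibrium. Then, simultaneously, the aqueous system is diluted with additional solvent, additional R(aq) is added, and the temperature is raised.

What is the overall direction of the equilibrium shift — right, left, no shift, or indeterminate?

Dilution lowers every aqueous concentration by the same factor. Δn_aq = 4 − 1 = +3, so the system shifts toward the side with more dissolved moles — to the right.
Adding R (aq), a product, drives the reaction to the left.
The forward reaction is endothermic. Raising T favours the endothermic direction — shift to the right.
The individual effects push in opposite directions; without quantitative information the net direction cannot be determined.

cannot be determined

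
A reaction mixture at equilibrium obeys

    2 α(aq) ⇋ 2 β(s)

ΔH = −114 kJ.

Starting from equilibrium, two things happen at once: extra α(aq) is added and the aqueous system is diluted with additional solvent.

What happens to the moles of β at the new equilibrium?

Adding α (aq), a reactant, drives the reaction to the right.
Dilution lowers every aqueous concentration by the same factor. Δn_aq = 0 − 2 = -2, so the system shifts toward the side with more dissolved moles — to the left.
The two effects oppose each other, so the net shift — and hence the change in β — cannot be determined from the given information.

cannot be determined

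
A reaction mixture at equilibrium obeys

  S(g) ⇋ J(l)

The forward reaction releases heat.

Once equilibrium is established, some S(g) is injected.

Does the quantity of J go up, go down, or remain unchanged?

increases

Adding S (g), a reactant, drives the reaction to the right.
The net shift is to the right. J is a product, so its amount increases.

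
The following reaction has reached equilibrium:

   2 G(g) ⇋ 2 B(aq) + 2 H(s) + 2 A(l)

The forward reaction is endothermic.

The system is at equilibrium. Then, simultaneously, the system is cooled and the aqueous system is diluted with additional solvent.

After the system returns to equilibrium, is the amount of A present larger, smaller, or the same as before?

The forward reaction is endothermic. Lowering T favours the exothermic direction — shift to the left.
Dilution lowers every aqueous concentration by the same factor. Δn_aq = 2 − 0 = +2, so the system shifts toward the side with more dissolved moles — to the right.
The two effects oppose each other, so the net shift — and hence the change in A — cannot be determined from the given information.

cannot be determined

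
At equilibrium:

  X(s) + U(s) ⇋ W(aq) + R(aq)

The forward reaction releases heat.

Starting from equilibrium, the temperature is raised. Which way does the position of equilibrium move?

left

The forward reaction is exothermic. Raising T favours the endothermic direction — shift to the left.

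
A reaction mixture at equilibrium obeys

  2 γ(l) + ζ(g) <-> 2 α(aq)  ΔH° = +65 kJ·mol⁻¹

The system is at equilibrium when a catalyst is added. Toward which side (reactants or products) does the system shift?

A catalyst speeds both forward and reverse rates equally; it changes neither Q nor K — no shift from this change.

no shift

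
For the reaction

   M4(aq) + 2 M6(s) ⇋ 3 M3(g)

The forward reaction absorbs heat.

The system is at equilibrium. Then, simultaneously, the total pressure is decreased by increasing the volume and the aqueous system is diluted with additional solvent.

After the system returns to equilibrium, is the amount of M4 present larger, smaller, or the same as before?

Gas moles: reactants 0, products 3 (Δn_gas = +3). Expansion shifts the system toward the side with more moles of gas — to the right.
Dilution lowers every aqueous concentration by the same factor. Δn_aq = 0 − 1 = -1, so the system shifts toward the side with more dissolved moles — to the left.
The two effects oppose each other, so the net shift — and hence the change in M4 — cannot be determined from the given information.

cannot be determined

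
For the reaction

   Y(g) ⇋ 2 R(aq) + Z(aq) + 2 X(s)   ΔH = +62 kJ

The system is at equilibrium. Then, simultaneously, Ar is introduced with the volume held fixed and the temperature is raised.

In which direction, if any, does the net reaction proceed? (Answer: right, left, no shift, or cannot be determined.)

right

At constant volume, adding an inert gas leaves every reacting species' partial pressure unchanged, so Q is unchanged — no shift from this change.
The forward reaction is endothermic. Raising T favours the endothermic direction — shift to the right.
Only the nonzero effect(s) matter; the net shift is to the right.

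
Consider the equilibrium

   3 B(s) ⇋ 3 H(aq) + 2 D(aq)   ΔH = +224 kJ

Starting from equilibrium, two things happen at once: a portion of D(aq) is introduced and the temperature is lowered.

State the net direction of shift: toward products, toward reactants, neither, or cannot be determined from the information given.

left

Adding D (aq), a product, drives the reaction to the left.
The forward reaction is endothermic. Lowering T favours the exothermic direction — shift to the left.
All effects act in the same direction — net shift to the left.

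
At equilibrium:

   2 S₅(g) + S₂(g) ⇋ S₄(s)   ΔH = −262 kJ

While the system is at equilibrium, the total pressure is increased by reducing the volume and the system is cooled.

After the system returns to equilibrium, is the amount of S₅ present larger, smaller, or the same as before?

decreases

Gas moles: reactants 3, products 0 (Δn_gas = -3). Compression shifts the system toward the side with fewer moles of gas — to the right.
The forward reaction is exothermic. Lowering T favours the exothermic direction — shift to the right.
The net shift is to the right. S₅ is a reactant, so its amount decreases.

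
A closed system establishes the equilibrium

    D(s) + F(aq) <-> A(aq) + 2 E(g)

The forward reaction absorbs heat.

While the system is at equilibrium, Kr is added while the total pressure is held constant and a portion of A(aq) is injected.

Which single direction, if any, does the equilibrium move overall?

Adding inert gas at constant total pressure expands the volume and lowers every reacting partial pressure. With Δn_gas = 2 − 0 = +2, Q moves away from K toward the side with fewer gas moles, so the system shifts toward the side with more gas moles — to the right.
Adding A (aq), a product, drives the reaction to the left.
The individual effects push in opposite directions; without quantitative information the net direction cannot be determined.

cannot be determined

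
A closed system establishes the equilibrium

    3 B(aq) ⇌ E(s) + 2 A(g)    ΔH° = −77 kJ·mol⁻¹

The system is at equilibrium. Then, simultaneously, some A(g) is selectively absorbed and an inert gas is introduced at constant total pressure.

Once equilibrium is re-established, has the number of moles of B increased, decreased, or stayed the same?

decreases

Removing A (g), a product, drives the reaction to the right.
Adding inert gas at constant total pressure expands the volume and lowers every reacting partial pressure. With Δn_gas = 2 − 0 = +2, Q moves away from K toward the side with fewer gas moles, so the system shifts toward the side with more gas moles — to the right.
The net shift is to the right. B is a reactant, so its amount decreases.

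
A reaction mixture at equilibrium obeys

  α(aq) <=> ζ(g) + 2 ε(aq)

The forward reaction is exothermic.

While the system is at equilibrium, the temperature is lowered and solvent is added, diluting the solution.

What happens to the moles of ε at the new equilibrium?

increases

The forward reaction is exothermic. Lowering T favours the exothermic direction — shift to the right.
Dilution lowers every aqueous concentration by the same factor. Δn_aq = 2 − 1 = +1, so the system shifts toward the side with more dissolved moles — to the right.
The net shift is to the right. ε is a product, so its amount increases.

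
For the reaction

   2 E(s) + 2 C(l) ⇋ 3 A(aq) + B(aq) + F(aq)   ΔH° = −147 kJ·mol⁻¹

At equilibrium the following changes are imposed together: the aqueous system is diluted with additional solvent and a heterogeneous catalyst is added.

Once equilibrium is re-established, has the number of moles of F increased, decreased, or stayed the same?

Dilution lowers every aqueous concentration by the same factor. Δn_aq = 5 − 0 = +5, so the system shifts toward the side with more dissolved moles — to the right.
A catalyst speeds both forward and reverse rates equally; it changes neither Q nor K — no shift from this change.
The net shift is to the right. F is a product, so its amount increases.

increases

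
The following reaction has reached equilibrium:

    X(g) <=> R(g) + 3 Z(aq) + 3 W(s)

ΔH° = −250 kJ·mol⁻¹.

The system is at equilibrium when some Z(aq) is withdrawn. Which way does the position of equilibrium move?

Removing Z (aq), a product, drives the reaction to the right.

right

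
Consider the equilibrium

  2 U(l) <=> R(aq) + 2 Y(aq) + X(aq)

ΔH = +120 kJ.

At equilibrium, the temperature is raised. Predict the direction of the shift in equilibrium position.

The forward reaction is endothermic. Raising T favours the endothermic direction — shift to the right.

right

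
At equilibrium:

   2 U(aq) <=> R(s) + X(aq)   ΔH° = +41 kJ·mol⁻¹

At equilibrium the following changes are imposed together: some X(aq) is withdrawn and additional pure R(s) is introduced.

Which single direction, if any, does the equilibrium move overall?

right

Removing X (aq), a product, drives the reaction to the right.
R is a pure solid; its activity is 1 regardless of amount, so Q is unaffected — no shift from this change.
Only the nonzero effect(s) matter; the net shift is to the right.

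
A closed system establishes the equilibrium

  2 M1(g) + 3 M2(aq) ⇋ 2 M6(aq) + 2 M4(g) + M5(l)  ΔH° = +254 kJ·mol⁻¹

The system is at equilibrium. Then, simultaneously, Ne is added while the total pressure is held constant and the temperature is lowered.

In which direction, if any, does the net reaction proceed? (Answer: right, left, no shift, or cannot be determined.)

Adding inert gas at constant total pressure expands the volume, scaling every reacting partial pressure by the same factor. Δn_gas = 2 − 2 = 0, so Q is unchanged — no shift.
The forward reaction is endothermic. Lowering T favours the exothermic direction — shift to the left.
Only the nonzero effect(s) matter; the net shift is to the left.

left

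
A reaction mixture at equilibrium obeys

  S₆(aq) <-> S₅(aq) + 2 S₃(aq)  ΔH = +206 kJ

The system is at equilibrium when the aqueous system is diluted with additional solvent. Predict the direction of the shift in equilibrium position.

Dilution lowers every aqueous concentration by the same factor. Δn_aq = 3 − 1 = +2, so the system shifts toward the side with more dissolved moles — to the right.

right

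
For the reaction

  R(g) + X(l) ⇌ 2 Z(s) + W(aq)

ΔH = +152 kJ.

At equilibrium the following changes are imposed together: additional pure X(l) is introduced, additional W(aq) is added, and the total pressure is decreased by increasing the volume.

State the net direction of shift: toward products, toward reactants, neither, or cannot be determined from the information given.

X is a pure liquid; its activity is 1 regardless of amount, so Q is unaffected — no shift from this change.
Adding W (aq), a product, drives the reaction to the left.
Gas moles: reactants 1, products 0 (Δn_gas = -1). Expansion shifts the system toward the side with more moles of gas — to the left.
Only the nonzero effect(s) matter; the net shift is to the left.

left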